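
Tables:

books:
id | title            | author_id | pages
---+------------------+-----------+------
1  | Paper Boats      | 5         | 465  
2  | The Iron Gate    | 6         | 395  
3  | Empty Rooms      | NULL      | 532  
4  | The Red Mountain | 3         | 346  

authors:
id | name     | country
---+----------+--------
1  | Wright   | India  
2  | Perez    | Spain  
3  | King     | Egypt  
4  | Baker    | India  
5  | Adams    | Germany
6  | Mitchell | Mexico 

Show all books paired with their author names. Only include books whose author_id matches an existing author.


INNER JOIN keeps only books rows whose author_id matches an id in authors. Walk through each book:
  - book 1 (Paper Boats): author_id=5 -> matches Adams
  - book 2 (The Iron Gate): author_id=6 -> matches Mitchell
  - book 3 (Empty Rooms): author_id=NULL, no match -> dropped
  - book 4 (The Red Mountain): author_id=3 -> matches King
So 1 of 4 rows is dropped.

SQL:
SELECT a.title, b.name AS author
FROM books a
INNER JOIN authors b ON a.author_id = b.id

Result:
title            | author  
-----------------+---------
Paper Boats      | Adams   
The Iron Gate    | Mitchell
The Red Mountain | King    


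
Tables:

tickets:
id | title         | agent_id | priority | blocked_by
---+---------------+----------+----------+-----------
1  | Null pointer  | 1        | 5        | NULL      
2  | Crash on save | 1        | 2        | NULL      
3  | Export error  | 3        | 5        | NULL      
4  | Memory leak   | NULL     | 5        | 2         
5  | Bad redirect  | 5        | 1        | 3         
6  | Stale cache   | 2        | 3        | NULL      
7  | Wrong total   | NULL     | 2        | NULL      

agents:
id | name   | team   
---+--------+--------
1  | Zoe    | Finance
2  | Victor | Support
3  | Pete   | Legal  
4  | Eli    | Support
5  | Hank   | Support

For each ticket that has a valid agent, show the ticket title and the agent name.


INNER JOIN keeps only tickets rows whose agent_id matches an id in agents. Walk through each ticket:
  - ticket 1 (Null pointer): agent_id=1 -> matches Zoe
  - ticket 2 (Crash on save): agent_id=1 -> matches Zoe
  - ticket 3 (Export error): agent_id=3 -> matches Pete
  - ticket 4 (Memory leak): agent_id=NULL, no match -> dropped
  - ticket 5 (Bad redirect): agent_id=5 -> matches Hank
  - ticket 6 (Stale cache): agent_id=2 -> matches Victor
  - ticket 7 (Wrong total): agent_id=NULL, no match -> dropped
So 2 of 7 rows are dropped.

SQL:
SELECT a.title, b.name AS agent
FROM tickets a
INNER JOIN agents b ON a.agent_id = b.id

Result:
title         | agent 
--------------+-------
Null pointer  | Zoe   
Crash on save | Zoe   
Export error  | Pete  
Bad redirect  | Hank  
Stale cache   | Victor


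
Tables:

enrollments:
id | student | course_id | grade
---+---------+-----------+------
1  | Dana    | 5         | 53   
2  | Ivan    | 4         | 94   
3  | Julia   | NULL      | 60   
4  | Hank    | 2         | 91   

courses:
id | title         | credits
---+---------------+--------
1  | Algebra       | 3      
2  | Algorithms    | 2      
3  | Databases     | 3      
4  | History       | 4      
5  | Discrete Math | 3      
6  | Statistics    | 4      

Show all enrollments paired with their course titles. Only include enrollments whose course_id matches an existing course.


INNER JOIN keeps only enrollments rows whose course_id matches an id in courses. Walk through each enrollment:
  - enrollment 1 (Dana): course_id=5 -> matches Discrete Math
  - enrollment 2 (Ivan): course_id=4 -> matches History
  - enrollment 3 (Julia): course_id=NULL, no match -> dropped
  - enrollment 4 (Hank): course_id=2 -> matches Algorithms
So 1 of 4 rows is dropped.

SQL:
SELECT a.student, b.title AS course
FROM enrollments a
INNER JOIN courses b ON a.course_id = b.id

Result:
student | course       
--------+--------------
Dana    | Discrete Math
Ivan    | History      
Hank    | Algorithms   


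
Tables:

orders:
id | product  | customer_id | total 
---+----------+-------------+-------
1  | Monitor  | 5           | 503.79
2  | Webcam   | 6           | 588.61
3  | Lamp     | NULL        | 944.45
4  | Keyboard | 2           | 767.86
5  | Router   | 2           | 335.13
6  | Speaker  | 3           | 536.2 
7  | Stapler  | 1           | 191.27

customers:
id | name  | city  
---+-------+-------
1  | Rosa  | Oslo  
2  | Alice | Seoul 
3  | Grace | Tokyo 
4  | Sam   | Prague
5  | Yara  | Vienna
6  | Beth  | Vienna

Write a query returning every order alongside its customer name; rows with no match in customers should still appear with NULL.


LEFT JOIN keeps every row from orders (the left table); where customer_id has no match in customers, the customer columns become NULL. Walk through each order:
  - order 1 (Monitor): customer_id=5 -> matches Yara
  - order 2 (Webcam): customer_id=6 -> matches Beth
  - order 3 (Lamp): customer_id=NULL, no match -> kept with NULL
  - order 4 (Keyboard): customer_id=2 -> matches Alice
  - order 5 (Router): customer_id=2 -> matches Alice
  - order 6 (Speaker): customer_id=3 -> matches Grace
  - order 7 (Stapler): customer_id=1 -> matches Rosa
All 7 rows appear; 1 has NULL customer.

SQL:
SELECT a.product, b.name AS customer
FROM orders a
LEFT JOIN customers b ON a.customer_id = b.id

Result:
product  | customer
---------+---------
Monitor  | Yara    
Webcam   | Beth    
Lamp     | NULL    
Keyboard | Alice   
Router   | Alice   
Speaker  | Grace   
Stapler  | Rosa    


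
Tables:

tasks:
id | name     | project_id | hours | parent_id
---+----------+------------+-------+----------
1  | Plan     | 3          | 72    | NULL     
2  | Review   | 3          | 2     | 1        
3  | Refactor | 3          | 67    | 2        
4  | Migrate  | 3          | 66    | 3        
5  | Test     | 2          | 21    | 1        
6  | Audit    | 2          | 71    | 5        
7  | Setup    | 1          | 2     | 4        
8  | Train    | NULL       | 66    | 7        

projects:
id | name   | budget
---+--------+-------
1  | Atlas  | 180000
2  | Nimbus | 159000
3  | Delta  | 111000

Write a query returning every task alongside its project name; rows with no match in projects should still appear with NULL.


LEFT JOIN keeps every row from tasks (the left table); where project_id has no match in projects, the project columns become NULL. Walk through each task:
  - task 1 (Plan): project_id=3 -> matches Delta
  - task 2 (Review): project_id=3 -> matches Delta
  - task 3 (Refactor): project_id=3 -> matches Delta
  - task 4 (Migrate): project_id=3 -> matches Delta
  - task 5 (Test): project_id=2 -> matches Nimbus
  - task 6 (Audit): project_id=2 -> matches Nimbus
  - task 7 (Setup): project_id=1 -> matches Atlas
  - task 8 (Train): project_id=NULL, no match -> kept with NULL
All 8 rows appear; 1 has NULL project.

SQL:
SELECT a.name, b.name AS project
FROM tasks a
LEFT JOIN projects b ON a.project_id = b.id

Result:
name     | project
---------+--------
Plan     | Delta  
Review   | Delta  
Refactor | Delta  
Migrate  | Delta  
Test     | Nimbus 
Audit    | Nimbus 
Setup    | Atlas  
Train    | NULL   


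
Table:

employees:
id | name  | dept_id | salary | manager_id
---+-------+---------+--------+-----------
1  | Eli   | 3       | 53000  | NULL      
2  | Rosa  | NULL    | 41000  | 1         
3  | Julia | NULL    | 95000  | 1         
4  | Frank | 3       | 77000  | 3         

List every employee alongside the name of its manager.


This is a self-join: employees is joined to a second copy of itself, matching each row's manager_id to another row's id. Use LEFT JOIN so rows with manager_id=NULL are kept.
  - employee 1 (Eli): manager_id=NULL -> NULL
  - employee 2 (Rosa): manager_id=1 -> Eli
  - employee 3 (Julia): manager_id=1 -> Eli
  - employee 4 (Frank): manager_id=3 -> Julia

SQL:
SELECT a.name AS item, b.name AS manager
FROM employees a
LEFT JOIN employees b ON a.manager_id = b.id

Result:
item  | manager
------+--------
Eli   | NULL   
Rosa  | Eli    
Julia | Eli    
Frank | Julia  


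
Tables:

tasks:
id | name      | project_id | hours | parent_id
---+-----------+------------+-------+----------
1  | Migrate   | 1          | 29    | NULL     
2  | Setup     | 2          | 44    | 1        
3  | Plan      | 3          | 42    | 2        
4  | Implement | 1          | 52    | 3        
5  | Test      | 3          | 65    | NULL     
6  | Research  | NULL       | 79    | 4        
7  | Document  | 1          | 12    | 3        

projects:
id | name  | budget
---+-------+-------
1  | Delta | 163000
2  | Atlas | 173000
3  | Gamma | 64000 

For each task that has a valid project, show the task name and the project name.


INNER JOIN keeps only tasks rows whose project_id matches an id in projects. Walk through each task:
  - task 1 (Migrate): project_id=1 -> matches Delta
  - task 2 (Setup): project_id=2 -> matches Atlas
  - task 3 (Plan): project_id=3 -> matches Gamma
  - task 4 (Implement): project_id=1 -> matches Delta
  - task 5 (Test): project_id=3 -> matches Gamma
  - task 6 (Research): project_id=NULL, no match -> dropped
  - task 7 (Document): project_id=1 -> matches Delta
So 1 of 7 rows is dropped.

SQL:
SELECT a.name, b.name AS project
FROM tasks a
INNER JOIN projects b ON a.project_id = b.id

Result:
name      | project
----------+--------
Migrate   | Delta  
Setup     | Atlas  
Plan      | Gamma  
Implement | Delta  
Test      | Gamma  
Document  | Delta  


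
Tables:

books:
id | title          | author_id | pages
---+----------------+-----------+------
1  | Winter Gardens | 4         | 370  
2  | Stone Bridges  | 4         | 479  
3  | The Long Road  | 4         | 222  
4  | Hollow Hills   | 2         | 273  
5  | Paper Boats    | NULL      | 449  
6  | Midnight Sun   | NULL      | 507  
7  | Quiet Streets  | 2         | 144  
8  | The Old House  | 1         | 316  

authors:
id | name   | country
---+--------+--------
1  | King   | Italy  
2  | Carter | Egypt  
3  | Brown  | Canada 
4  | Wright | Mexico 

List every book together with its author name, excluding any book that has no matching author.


INNER JOIN keeps only books rows whose author_id matches an id in authors. Walk through each book:
  - book 1 (Winter Gardens): author_id=4 -> matches Wright
  - book 2 (Stone Bridges): author_id=4 -> matches Wright
  - book 3 (The Long Road): author_id=4 -> matches Wright
  - book 4 (Hollow Hills): author_id=2 -> matches Carter
  - book 5 (Paper Boats): author_id=NULL, no match -> dropped
  - book 6 (Midnight Sun): author_id=NULL, no match -> dropped
  - book 7 (Quiet Streets): author_id=2 -> matches Carter
  - book 8 (The Old House): author_id=1 -> matches King
So 2 of 8 rows are dropped.

SQL:
SELECT a.title, b.name AS author
FROM books a
INNER JOIN authors b ON a.author_id = b.id

Result:
title          | author
---------------+-------
Winter Gardens | Wright
Stone Bridges  | Wright
The Long Road  | Wright
Hollow Hills   | Carter
Quiet Streets  | Carter
The Old House  | King  


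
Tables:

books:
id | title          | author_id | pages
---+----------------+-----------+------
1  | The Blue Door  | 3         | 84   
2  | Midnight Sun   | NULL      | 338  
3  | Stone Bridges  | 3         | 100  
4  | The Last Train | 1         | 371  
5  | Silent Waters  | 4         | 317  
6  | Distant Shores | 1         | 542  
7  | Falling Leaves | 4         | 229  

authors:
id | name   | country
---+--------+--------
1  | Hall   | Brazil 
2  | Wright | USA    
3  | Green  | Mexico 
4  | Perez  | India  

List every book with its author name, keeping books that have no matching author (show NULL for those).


LEFT JOIN keeps every row from books (the left table); where author_id has no match in authors, the author columns become NULL. Walk through each book:
  - book 1 (The Blue Door): author_id=3 -> matches Green
  - book 2 (Midnight Sun): author_id=NULL, no match -> kept with NULL
  - book 3 (Stone Bridges): author_id=3 -> matches Green
  - book 4 (The Last Train): author_id=1 -> matches Hall
  - book 5 (Silent Waters): author_id=4 -> matches Perez
  - book 6 (Distant Shores): author_id=1 -> matches Hall
  - book 7 (Falling Leaves): author_id=4 -> matches Perez
All 7 rows appear; 1 has NULL author.

SQL:
SELECT a.title, b.name AS author
FROM books a
LEFT JOIN authors b ON a.author_id = b.id

Result:
title          | author
---------------+-------
The Blue Door  | Green 
Midnight Sun   | NULL  
Stone Bridges  | Green 
The Last Train | Hall  
Silent Waters  | Perez 
Distant Shores | Hall  
Falling Leaves | Perez 


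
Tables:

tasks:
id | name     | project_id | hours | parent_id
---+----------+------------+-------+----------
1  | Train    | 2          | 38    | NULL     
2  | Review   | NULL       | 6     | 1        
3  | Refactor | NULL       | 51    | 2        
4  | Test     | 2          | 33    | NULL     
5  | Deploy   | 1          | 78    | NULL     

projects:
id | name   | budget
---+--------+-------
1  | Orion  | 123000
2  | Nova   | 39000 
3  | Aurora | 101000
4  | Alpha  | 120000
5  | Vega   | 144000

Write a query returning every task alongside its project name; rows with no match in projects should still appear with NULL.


LEFT JOIN keeps every row from tasks (the left table); where project_id has no match in projects, the project columns become NULL. Walk through each task:
  - task 1 (Train): project_id=2 -> matches Nova
  - task 2 (Review): project_id=NULL, no match -> kept with NULL
  - task 3 (Refactor): project_id=NULL, no match -> kept with NULL
  - task 4 (Test): project_id=2 -> matches Nova
  - task 5 (Deploy): project_id=1 -> matches Orion
All 5 rows appear; 2 have NULL project.

SQL:
SELECT a.name, b.name AS project
FROM tasks a
LEFT JOIN projects b ON a.project_id = b.id

Result:
name     | project
---------+--------
Train    | Nova   
Review   | NULL   
Refactor | NULL   
Test     | Nova   
Deploy   | Orion  


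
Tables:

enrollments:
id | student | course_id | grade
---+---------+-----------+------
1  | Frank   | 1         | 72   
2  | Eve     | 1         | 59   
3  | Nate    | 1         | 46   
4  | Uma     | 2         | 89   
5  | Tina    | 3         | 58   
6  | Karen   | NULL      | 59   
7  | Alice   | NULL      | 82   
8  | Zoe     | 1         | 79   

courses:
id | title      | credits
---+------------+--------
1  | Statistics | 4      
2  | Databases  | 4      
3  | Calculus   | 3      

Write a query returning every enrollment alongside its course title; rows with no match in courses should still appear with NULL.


LEFT JOIN keeps every row from enrollments (the left table); where course_id has no match in courses, the course columns become NULL. Walk through each enrollment:
  - enrollment 1 (Frank): course_id=1 -> matches Statistics
  - enrollment 2 (Eve): course_id=1 -> matches Statistics
  - enrollment 3 (Nate): course_id=1 -> matches Statistics
  - enrollment 4 (Uma): course_id=2 -> matches Databases
  - enrollment 5 (Tina): course_id=3 -> matches Calculus
  - enrollment 6 (Karen): course_id=NULL, no match -> kept with NULL
  - enrollment 7 (Alice): course_id=NULL, no match -> kept with NULL
  - enrollment 8 (Zoe): course_id=1 -> matches Statistics
All 8 rows appear; 2 have NULL course.

SQL:
SELECT a.student, b.title AS course
FROM enrollments a
LEFT JOIN courses b ON a.course_id = b.id

Result:
student | course    
--------+-----------
Frank   | Statistics
Eve     | Statistics
Nate    | Statistics
Uma     | Databases 
Tina    | Calculus  
Karen   | NULL      
Alice   | NULL      
Zoe     | Statistics


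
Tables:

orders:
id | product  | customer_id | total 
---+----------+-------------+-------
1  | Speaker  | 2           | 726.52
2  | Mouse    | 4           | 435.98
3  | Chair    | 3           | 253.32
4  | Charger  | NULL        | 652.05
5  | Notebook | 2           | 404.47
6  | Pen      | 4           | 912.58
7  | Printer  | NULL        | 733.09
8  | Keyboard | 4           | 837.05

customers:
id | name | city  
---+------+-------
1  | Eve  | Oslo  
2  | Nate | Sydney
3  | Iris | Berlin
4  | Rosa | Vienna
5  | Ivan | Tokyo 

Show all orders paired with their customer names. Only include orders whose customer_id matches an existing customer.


INNER JOIN keeps only orders rows whose customer_id matches an id in customers. Walk through each order:
  - order 1 (Speaker): customer_id=2 -> matches Nate
  - order 2 (Mouse): customer_id=4 -> matches Rosa
  - order 3 (Chair): customer_id=3 -> matches Iris
  - order 4 (Charger): customer_id=NULL, no match -> dropped
  - order 5 (Notebook): customer_id=2 -> matches Nate
  - order 6 (Pen): customer_id=4 -> matches Rosa
  - order 7 (Printer): customer_id=NULL, no match -> dropped
  - order 8 (Keyboard): customer_id=4 -> matches Rosa
So 2 of 8 rows are dropped.

SQL:
SELECT a.product, b.name AS customer
FROM orders a
INNER JOIN customers b ON a.customer_id = b.id

Result:
product  | customer
---------+---------
Speaker  | Nate    
Mouse    | Rosa    
Chair    | Iris    
Notebook | Nate    
Pen      | Rosa    
Keyboard | Rosa    


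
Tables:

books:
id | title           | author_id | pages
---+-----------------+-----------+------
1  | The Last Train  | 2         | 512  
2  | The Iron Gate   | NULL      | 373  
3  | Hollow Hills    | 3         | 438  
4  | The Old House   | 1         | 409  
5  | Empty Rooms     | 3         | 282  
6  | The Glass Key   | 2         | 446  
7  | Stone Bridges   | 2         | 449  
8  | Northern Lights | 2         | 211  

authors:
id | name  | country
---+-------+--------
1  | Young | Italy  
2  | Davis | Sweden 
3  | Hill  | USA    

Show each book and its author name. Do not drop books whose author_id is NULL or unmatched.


LEFT JOIN keeps every row from books (the left table); where author_id has no match in authors, the author columns become NULL. Walk through each book:
  - book 1 (The Last Train): author_id=2 -> matches Davis
  - book 2 (The Iron Gate): author_id=NULL, no match -> kept with NULL
  - book 3 (Hollow Hills): author_id=3 -> matches Hill
  - book 4 (The Old House): author_id=1 -> matches Young
  - book 5 (Empty Rooms): author_id=3 -> matches Hill
  - book 6 (The Glass Key): author_id=2 -> matches Davis
  - book 7 (Stone Bridges): author_id=2 -> matches Davis
  - book 8 (Northern Lights): author_id=2 -> matches Davis
All 8 rows appear; 1 has NULL author.

SQL:
SELECT a.title, b.name AS author
FROM books a
LEFT JOIN authors b ON a.author_id = b.id

Result:
title           | author
----------------+-------
The Last Train  | Davis 
The Iron Gate   | NULL  
Hollow Hills    | Hill  
The Old House   | Young 
Empty Rooms     | Hill  
The Glass Key   | Davis 
Stone Bridges   | Davis 
Northern Lights | Davis 


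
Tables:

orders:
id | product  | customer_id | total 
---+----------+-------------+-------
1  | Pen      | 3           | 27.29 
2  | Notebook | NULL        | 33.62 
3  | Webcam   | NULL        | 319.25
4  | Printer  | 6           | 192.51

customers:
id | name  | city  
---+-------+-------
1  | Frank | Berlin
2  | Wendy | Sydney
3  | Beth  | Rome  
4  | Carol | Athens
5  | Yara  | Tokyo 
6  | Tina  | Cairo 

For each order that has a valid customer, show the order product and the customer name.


INNER JOIN keeps only orders rows whose customer_id matches an id in customers. Walk through each order:
  - order 1 (Pen): customer_id=3 -> matches Beth
  - order 2 (Notebook): customer_id=NULL, no match -> dropped
  - order 3 (Webcam): customer_id=NULL, no match -> dropped
  - order 4 (Printer): customer_id=6 -> matches Tina
So 2 of 4 rows are dropped.

SQL:
SELECT a.product, b.name AS customer
FROM orders a
INNER JOIN customers b ON a.customer_id = b.id

Result:
product | customer
--------+---------
Pen     | Beth    
Printer | Tina    


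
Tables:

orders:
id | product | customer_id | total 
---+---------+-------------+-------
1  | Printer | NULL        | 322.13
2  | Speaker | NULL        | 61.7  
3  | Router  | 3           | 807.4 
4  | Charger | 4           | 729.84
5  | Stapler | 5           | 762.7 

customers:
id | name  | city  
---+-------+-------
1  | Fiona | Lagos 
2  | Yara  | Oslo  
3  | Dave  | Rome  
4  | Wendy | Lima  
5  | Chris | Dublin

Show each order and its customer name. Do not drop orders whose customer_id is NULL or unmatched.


LEFT JOIN keeps every row from orders (the left table); where customer_id has no match in customers, the customer columns become NULL. Walk through each order:
  - order 1 (Printer): customer_id=NULL, no match -> kept with NULL
  - order 2 (Speaker): customer_id=NULL, no match -> kept with NULL
  - order 3 (Router): customer_id=3 -> matches Dave
  - order 4 (Charger): customer_id=4 -> matches Wendy
  - order 5 (Stapler): customer_id=5 -> matches Chris
All 5 rows appear; 2 have NULL customer.

SQL:
SELECT a.product, b.name AS customer
FROM orders a
LEFT JOIN customers b ON a.customer_id = b.id

Result:
product | customer
--------+---------
Printer | NULL    
Speaker | NULL    
Router  | Dave    
Charger | Wendy   
Stapler | Chris   


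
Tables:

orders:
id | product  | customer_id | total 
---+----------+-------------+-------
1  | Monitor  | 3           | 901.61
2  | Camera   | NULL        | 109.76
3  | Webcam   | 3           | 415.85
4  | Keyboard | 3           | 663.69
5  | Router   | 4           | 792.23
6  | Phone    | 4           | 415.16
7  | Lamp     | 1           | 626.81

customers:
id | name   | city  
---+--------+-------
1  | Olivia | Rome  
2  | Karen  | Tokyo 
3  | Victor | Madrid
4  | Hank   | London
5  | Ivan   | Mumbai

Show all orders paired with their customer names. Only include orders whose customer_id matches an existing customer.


INNER JOIN keeps only orders rows whose customer_id matches an id in customers. Walk through each order:
  - order 1 (Monitor): customer_id=3 -> matches Victor
  - order 2 (Camera): customer_id=NULL, no match -> dropped
  - order 3 (Webcam): customer_id=3 -> matches Victor
  - order 4 (Keyboard): customer_id=3 -> matches Victor
  - order 5 (Router): customer_id=4 -> matches Hank
  - order 6 (Phone): customer_id=4 -> matches Hank
  - order 7 (Lamp): customer_id=1 -> matches Olivia
So 1 of 7 rows is dropped.

SQL:
SELECT a.product, b.name AS customer
FROM orders a
INNER JOIN customers b ON a.customer_id = b.id

Result:
product  | customer
---------+---------
Monitor  | Victor  
Webcam   | Victor  
Keyboard | Victor  
Router   | Hank    
Phone    | Hank    
Lamp     | Olivia  


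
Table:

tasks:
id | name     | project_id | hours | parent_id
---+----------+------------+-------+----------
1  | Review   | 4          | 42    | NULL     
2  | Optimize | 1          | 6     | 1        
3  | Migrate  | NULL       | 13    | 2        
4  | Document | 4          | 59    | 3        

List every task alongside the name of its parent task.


This is a self-join: tasks is joined to a second copy of itself, matching each row's parent_id to another row's id. Use LEFT JOIN so rows with parent_id=NULL are kept.
  - task 1 (Review): parent_id=NULL -> NULL
  - task 2 (Optimize): parent_id=1 -> Review
  - task 3 (Migrate): parent_id=2 -> Optimize
  - task 4 (Document): parent_id=3 -> Migrate

SQL:
SELECT a.name AS item, b.name AS parent
FROM tasks a
LEFT JOIN tasks b ON a.parent_id = b.id

Result:
item     | parent  
---------+---------
Review   | NULL    
Optimize | Review  
Migrate  | Optimize
Document | Migrate 


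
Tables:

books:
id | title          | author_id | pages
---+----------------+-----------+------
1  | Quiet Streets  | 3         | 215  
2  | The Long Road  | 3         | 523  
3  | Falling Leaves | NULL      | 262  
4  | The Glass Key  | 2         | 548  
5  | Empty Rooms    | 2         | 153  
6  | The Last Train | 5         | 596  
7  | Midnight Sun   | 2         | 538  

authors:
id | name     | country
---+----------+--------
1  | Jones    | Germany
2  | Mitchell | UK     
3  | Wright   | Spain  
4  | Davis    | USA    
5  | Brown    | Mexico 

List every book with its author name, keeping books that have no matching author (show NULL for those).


LEFT JOIN keeps every row from books (the left table); where author_id has no match in authors, the author columns become NULL. Walk through each book:
  - book 1 (Quiet Streets): author_id=3 -> matches Wright
  - book 2 (The Long Road): author_id=3 -> matches Wright
  - book 3 (Falling Leaves): author_id=NULL, no match -> kept with NULL
  - book 4 (The Glass Key): author_id=2 -> matches Mitchell
  - book 5 (Empty Rooms): author_id=2 -> matches Mitchell
  - book 6 (The Last Train): author_id=5 -> matches Brown
  - book 7 (Midnight Sun): author_id=2 -> matches Mitchell
All 7 rows appear; 1 has NULL author.

SQL:
SELECT a.title, b.name AS author
FROM books a
LEFT JOIN authors b ON a.author_id = b.id

Result:
title          | author  
---------------+---------
Quiet Streets  | Wright  
The Long Road  | Wright  
Falling Leaves | NULL    
The Glass Key  | Mitchell
Empty Rooms    | Mitchell
The Last Train | Brown   
Midnight Sun   | Mitchell


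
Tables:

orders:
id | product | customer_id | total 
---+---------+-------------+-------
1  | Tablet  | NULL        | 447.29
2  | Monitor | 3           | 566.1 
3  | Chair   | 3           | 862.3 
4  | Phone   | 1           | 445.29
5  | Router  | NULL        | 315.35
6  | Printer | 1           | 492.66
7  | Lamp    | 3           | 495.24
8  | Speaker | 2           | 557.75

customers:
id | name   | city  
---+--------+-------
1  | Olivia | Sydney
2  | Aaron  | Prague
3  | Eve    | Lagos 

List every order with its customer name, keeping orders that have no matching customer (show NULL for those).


LEFT JOIN keeps every row from orders (the left table); where customer_id has no match in customers, the customer columns become NULL. Walk through each order:
  - order 1 (Tablet): customer_id=NULL, no match -> kept with NULL
  - order 2 (Monitor): customer_id=3 -> matches Eve
  - order 3 (Chair): customer_id=3 -> matches Eve
  - order 4 (Phone): customer_id=1 -> matches Olivia
  - order 5 (Router): customer_id=NULL, no match -> kept with NULL
  - order 6 (Printer): customer_id=1 -> matches Olivia
  - order 7 (Lamp): customer_id=3 -> matches Eve
  - order 8 (Speaker): customer_id=2 -> matches Aaron
All 8 rows appear; 2 have NULL customer.

SQL:
SELECT a.product, b.name AS customer
FROM orders a
LEFT JOIN customers b ON a.customer_id = b.id

Result:
product | customer
--------+---------
Tablet  | NULL    
Monitor | Eve     
Chair   | Eve     
Phone   | Olivia  
Router  | NULL    
Printer | Olivia  
Lamp    | Eve     
Speaker | Aaron   


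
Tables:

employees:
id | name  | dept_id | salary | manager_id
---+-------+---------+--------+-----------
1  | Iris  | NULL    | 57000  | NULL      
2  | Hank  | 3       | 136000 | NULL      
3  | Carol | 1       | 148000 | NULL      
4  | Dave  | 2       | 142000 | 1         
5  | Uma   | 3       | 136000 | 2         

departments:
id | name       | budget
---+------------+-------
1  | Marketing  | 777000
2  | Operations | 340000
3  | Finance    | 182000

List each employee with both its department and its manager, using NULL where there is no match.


Two LEFT JOINs from the same base table employees: one to departments via dept_id, one to employees itself via manager_id. Both are LEFT so every employee is preserved.
Match against departments:
  - employee 1 (Iris): dept_id=NULL, no match -> kept with NULL
  - employee 2 (Hank): dept_id=3 -> matches Finance
  - employee 3 (Carol): dept_id=1 -> matches Marketing
  - employee 4 (Dave): dept_id=2 -> matches Operations
  - employee 5 (Uma): dept_id=3 -> matches Finance
Match against employees (self):
  - employee 1 (Iris): manager_id=NULL -> NULL
  - employee 2 (Hank): manager_id=NULL -> NULL
  - employee 3 (Carol): manager_id=NULL -> NULL
  - employee 4 (Dave): manager_id=1 -> Iris
  - employee 5 (Uma): manager_id=2 -> Hank

SQL:
SELECT a.name, b.name AS department, c.name AS manager
FROM employees a
LEFT JOIN departments b ON a.dept_id = b.id
LEFT JOIN employees c ON a.manager_id = c.id

Result:
name  | department | manager
------+------------+--------
Iris  | NULL       | NULL   
Hank  | Finance    | NULL   
Carol | Marketing  | NULL   
Dave  | Operations | Iris   
Uma   | Finance    | Hank   


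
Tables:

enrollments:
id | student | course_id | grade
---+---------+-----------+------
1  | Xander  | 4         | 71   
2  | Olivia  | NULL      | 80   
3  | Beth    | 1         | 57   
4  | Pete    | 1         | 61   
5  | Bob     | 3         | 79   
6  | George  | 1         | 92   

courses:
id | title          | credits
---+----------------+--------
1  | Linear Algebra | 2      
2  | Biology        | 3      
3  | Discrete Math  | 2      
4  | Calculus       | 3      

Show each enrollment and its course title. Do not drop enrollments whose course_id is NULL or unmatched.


LEFT JOIN keeps every row from enrollments (the left table); where course_id has no match in courses, the course columns become NULL. Walk through each enrollment:
  - enrollment 1 (Xander): course_id=4 -> matches Calculus
  - enrollment 2 (Olivia): course_id=NULL, no match -> kept with NULL
  - enrollment 3 (Beth): course_id=1 -> matches Linear Algebra
  - enrollment 4 (Pete): course_id=1 -> matches Linear Algebra
  - enrollment 5 (Bob): course_id=3 -> matches Discrete Math
  - enrollment 6 (George): course_id=1 -> matches Linear Algebra
All 6 rows appear; 1 has NULL course.

SQL:
SELECT a.student, b.title AS course
FROM enrollments a
LEFT JOIN courses b ON a.course_id = b.id

Result:
student | course        
--------+---------------
Xander  | Calculus      
Olivia  | NULL          
Beth    | Linear Algebra
Pete    | Linear Algebra
Bob     | Discrete Math 
George  | Linear Algebra


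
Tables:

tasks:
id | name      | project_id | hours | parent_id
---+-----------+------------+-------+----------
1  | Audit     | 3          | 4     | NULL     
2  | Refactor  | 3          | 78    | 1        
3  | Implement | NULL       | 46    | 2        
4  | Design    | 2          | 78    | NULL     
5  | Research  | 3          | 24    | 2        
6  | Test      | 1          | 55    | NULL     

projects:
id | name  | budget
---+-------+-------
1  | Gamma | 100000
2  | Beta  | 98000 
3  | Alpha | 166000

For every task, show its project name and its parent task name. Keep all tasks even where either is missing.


Two LEFT JOINs from the same base table tasks: one to projects via project_id, one to tasks itself via parent_id. Both are LEFT so every task is preserved.
Match against projects:
  - task 1 (Audit): project_id=3 -> matches Alpha
  - task 2 (Refactor): project_id=3 -> matches Alpha
  - task 3 (Implement): project_id=NULL, no match -> kept with NULL
  - task 4 (Design): project_id=2 -> matches Beta
  - task 5 (Research): project_id=3 -> matches Alpha
  - task 6 (Test): project_id=1 -> matches Gamma
Match against tasks (self):
  - task 1 (Audit): parent_id=NULL -> NULL
  - task 2 (Refactor): parent_id=1 -> Audit
  - task 3 (Implement): parent_id=2 -> Refactor
  - task 4 (Design): parent_id=NULL -> NULL
  - task 5 (Research): parent_id=2 -> Refactor
  - task 6 (Test): parent_id=NULL -> NULL

SQL:
SELECT a.name, b.name AS project, c.name AS parent
FROM tasks a
LEFT JOIN projects b ON a.project_id = b.id
LEFT JOIN tasks c ON a.parent_id = c.id

Result:
name      | project | parent  
----------+---------+---------
Audit     | Alpha   | NULL    
Refactor  | Alpha   | Audit   
Implement | NULL    | Refactor
Design    | Beta    | NULL    
Research  | Alpha   | Refactor
Test      | Gamma   | NULL    


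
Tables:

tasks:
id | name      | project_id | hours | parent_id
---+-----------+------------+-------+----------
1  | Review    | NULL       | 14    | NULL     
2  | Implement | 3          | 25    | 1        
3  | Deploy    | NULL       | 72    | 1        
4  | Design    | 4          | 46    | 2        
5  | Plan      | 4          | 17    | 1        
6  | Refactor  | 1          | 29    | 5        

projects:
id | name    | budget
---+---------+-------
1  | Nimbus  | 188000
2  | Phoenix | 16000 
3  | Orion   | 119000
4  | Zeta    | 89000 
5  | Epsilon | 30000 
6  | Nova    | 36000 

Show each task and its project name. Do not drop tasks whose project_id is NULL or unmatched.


LEFT JOIN keeps every row from tasks (the left table); where project_id has no match in projects, the project columns become NULL. Walk through each task:
  - task 1 (Review): project_id=NULL, no match -> kept with NULL
  - task 2 (Implement): project_id=3 -> matches Orion
  - task 3 (Deploy): project_id=NULL, no match -> kept with NULL
  - task 4 (Design): project_id=4 -> matches Zeta
  - task 5 (Plan): project_id=4 -> matches Zeta
  - task 6 (Refactor): project_id=1 -> matches Nimbus
All 6 rows appear; 2 have NULL project.

SQL:
SELECT a.name, b.name AS project
FROM tasks a
LEFT JOIN projects b ON a.project_id = b.id

Result:
name      | project
----------+--------
Review    | NULL   
Implement | Orion  
Deploy    | NULL   
Design    | Zeta   
Plan      | Zeta   
Refactor  | Nimbus 


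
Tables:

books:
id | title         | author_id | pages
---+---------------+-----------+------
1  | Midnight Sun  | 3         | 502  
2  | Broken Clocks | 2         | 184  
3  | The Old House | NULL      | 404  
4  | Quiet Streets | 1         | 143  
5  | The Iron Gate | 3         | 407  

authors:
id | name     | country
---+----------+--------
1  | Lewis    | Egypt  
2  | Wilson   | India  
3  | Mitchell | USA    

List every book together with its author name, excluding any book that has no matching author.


INNER JOIN keeps only books rows whose author_id matches an id in authors. Walk through each book:
  - book 1 (Midnight Sun): author_id=3 -> matches Mitchell
  - book 2 (Broken Clocks): author_id=2 -> matches Wilson
  - book 3 (The Old House): author_id=NULL, no match -> dropped
  - book 4 (Quiet Streets): author_id=1 -> matches Lewis
  - book 5 (The Iron Gate): author_id=3 -> matches Mitchell
So 1 of 5 rows is dropped.

SQL:
SELECT a.title, b.name AS author
FROM books a
INNER JOIN authors b ON a.author_id = b.id

Result:
title         | author  
--------------+---------
Midnight Sun  | Mitchell
Broken Clocks | Wilson  
Quiet Streets | Lewis   
The Iron Gate | Mitchell


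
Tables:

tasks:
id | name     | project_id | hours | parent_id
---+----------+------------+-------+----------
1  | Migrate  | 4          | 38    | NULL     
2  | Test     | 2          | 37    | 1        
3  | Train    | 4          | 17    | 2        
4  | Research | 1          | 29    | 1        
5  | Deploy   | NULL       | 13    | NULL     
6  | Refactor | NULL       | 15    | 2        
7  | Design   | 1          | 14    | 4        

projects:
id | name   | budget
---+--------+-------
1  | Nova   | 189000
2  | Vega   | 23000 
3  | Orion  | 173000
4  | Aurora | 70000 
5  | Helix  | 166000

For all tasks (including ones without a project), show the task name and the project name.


LEFT JOIN keeps every row from tasks (the left table); where project_id has no match in projects, the project columns become NULL. Walk through each task:
  - task 1 (Migrate): project_id=4 -> matches Aurora
  - task 2 (Test): project_id=2 -> matches Vega
  - task 3 (Train): project_id=4 -> matches Aurora
  - task 4 (Research): project_id=1 -> matches Nova
  - task 5 (Deploy): project_id=NULL, no match -> kept with NULL
  - task 6 (Refactor): project_id=NULL, no match -> kept with NULL
  - task 7 (Design): project_id=1 -> matches Nova
All 7 rows appear; 2 have NULL project.

SQL:
SELECT a.name, b.name AS project
FROM tasks a
LEFT JOIN projects b ON a.project_id = b.id

Result:
name     | project
---------+--------
Migrate  | Aurora 
Test     | Vega   
Train    | Aurora 
Research | Nova   
Deploy   | NULL   
Refactor | NULL   
Design   | Nova   


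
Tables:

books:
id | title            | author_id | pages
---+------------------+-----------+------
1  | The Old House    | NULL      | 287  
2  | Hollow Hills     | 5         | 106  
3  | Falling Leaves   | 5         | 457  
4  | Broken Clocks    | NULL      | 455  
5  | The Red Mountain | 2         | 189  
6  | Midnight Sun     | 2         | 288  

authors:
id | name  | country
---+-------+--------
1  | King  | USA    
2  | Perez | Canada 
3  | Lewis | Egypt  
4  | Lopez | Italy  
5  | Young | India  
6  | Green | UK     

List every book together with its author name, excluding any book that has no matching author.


INNER JOIN keeps only books rows whose author_id matches an id in authors. Walk through each book:
  - book 1 (The Old House): author_id=NULL, no match -> dropped
  - book 2 (Hollow Hills): author_id=5 -> matches Young
  - book 3 (Falling Leaves): author_id=5 -> matches Young
  - book 4 (Broken Clocks): author_id=NULL, no match -> dropped
  - book 5 (The Red Mountain): author_id=2 -> matches Perez
  - book 6 (Midnight Sun): author_id=2 -> matches Perez
So 2 of 6 rows are dropped.

SQL:
SELECT a.title, b.name AS author
FROM books a
INNER JOIN authors b ON a.author_id = b.id

Result:
title            | author
-----------------+-------
Hollow Hills     | Young 
Falling Leaves   | Young 
The Red Mountain | Perez 
Midnight Sun     | Perez 


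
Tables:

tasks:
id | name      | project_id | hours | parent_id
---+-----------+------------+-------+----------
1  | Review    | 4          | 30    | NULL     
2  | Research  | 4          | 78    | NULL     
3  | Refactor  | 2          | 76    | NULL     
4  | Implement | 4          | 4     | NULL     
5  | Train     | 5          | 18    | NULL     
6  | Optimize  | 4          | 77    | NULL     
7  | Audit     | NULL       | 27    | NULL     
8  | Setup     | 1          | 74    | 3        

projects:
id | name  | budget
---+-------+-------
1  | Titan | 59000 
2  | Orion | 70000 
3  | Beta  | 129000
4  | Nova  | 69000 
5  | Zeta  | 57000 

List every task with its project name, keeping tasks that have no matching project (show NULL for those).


LEFT JOIN keeps every row from tasks (the left table); where project_id has no match in projects, the project columns become NULL. Walk through each task:
  - task 1 (Review): project_id=4 -> matches Nova
  - task 2 (Research): project_id=4 -> matches Nova
  - task 3 (Refactor): project_id=2 -> matches Orion
  - task 4 (Implement): project_id=4 -> matches Nova
  - task 5 (Train): project_id=5 -> matches Zeta
  - task 6 (Optimize): project_id=4 -> matches Nova
  - task 7 (Audit): project_id=NULL, no match -> kept with NULL
  - task 8 (Setup): project_id=1 -> matches Titan
All 8 rows appear; 1 has NULL project.

SQL:
SELECT a.name, b.name AS project
FROM tasks a
LEFT JOIN projects b ON a.project_id = b.id

Result:
name      | project
----------+--------
Review    | Nova   
Research  | Nova   
Refactor  | Orion  
Implement | Nova   
Train     | Zeta   
Optimize  | Nova   
Audit     | NULL   
Setup     | Titan  


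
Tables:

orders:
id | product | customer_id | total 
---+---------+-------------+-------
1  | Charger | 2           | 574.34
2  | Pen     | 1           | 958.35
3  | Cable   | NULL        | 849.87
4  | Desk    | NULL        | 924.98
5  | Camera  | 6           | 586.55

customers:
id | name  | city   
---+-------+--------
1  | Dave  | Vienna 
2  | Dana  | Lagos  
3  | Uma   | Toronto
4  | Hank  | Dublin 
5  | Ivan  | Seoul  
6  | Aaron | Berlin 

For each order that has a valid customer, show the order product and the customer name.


INNER JOIN keeps only orders rows whose customer_id matches an id in customers. Walk through each order:
  - order 1 (Charger): customer_id=2 -> matches Dana
  - order 2 (Pen): customer_id=1 -> matches Dave
  - order 3 (Cable): customer_id=NULL, no match -> dropped
  - order 4 (Desk): customer_id=NULL, no match -> dropped
  - order 5 (Camera): customer_id=6 -> matches Aaron
So 2 of 5 rows are dropped.

SQL:
SELECT a.product, b.name AS customer
FROM orders a
INNER JOIN customers b ON a.customer_id = b.id

Result:
product | customer
--------+---------
Charger | Dana    
Pen     | Dave    
Camera  | Aaron   


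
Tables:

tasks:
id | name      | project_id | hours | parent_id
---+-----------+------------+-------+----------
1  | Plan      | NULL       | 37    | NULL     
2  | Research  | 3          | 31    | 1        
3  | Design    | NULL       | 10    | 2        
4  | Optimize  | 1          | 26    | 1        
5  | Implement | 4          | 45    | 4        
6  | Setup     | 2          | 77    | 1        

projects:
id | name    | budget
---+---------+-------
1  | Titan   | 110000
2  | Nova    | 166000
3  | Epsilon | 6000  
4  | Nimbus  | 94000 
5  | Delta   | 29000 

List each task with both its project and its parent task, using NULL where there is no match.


Two LEFT JOINs from the same base table tasks: one to projects via project_id, one to tasks itself via parent_id. Both are LEFT so every task is preserved.
Match against projects:
  - task 1 (Plan): project_id=NULL, no match -> kept with NULL
  - task 2 (Research): project_id=3 -> matches Epsilon
  - task 3 (Design): project_id=NULL, no match -> kept with NULL
  - task 4 (Optimize): project_id=1 -> matches Titan
  - task 5 (Implement): project_id=4 -> matches Nimbus
  - task 6 (Setup): project_id=2 -> matches Nova
Match against tasks (self):
  - task 1 (Plan): parent_id=NULL -> NULL
  - task 2 (Research): parent_id=1 -> Plan
  - task 3 (Design): parent_id=2 -> Research
  - task 4 (Optimize): parent_id=1 -> Plan
  - task 5 (Implement): parent_id=4 -> Optimize
  - task 6 (Setup): parent_id=1 -> Plan

SQL:
SELECT a.name, b.name AS project, c.name AS parent
FROM tasks a
LEFT JOIN projects b ON a.project_id = b.id
LEFT JOIN tasks c ON a.parent_id = c.id

Result:
name      | project | parent  
----------+---------+---------
Plan      | NULL    | NULL    
Research  | Epsilon | Plan    
Design    | NULL    | Research
Optimize  | Titan   | Plan    
Implement | Nimbus  | Optimize
Setup     | Nova    | Plan    
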